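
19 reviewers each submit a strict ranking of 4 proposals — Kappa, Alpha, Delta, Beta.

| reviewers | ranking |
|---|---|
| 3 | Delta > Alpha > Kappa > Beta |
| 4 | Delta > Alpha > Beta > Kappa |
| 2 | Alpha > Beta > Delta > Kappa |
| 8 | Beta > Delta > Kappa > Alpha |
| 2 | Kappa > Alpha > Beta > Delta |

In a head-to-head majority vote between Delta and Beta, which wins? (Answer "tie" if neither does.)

Ballots ranking Delta above Beta: 3 + 4 = 7.
Ballots ranking Beta above Delta: 19 − 7 = 12.
Beta wins the head-to-head 12–7.

Beta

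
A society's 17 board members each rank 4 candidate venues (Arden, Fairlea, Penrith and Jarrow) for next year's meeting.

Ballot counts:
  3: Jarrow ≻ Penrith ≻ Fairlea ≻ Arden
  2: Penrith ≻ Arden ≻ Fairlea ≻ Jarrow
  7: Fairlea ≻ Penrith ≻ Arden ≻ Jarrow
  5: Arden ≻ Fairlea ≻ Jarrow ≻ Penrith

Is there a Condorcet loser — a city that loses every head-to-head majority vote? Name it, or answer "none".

Jarrow

Head-to-head results (17 organisers):
Arden vs Fairlea: Arden is ranked higher on 2+5 = 7 ballots, Fairlea on 10. Fairlea wins 10–7.
Arden vs Penrith: 5 to 12, Penrith.
Arden vs Jarrow: Arden wins 14–3.
Fairlea vs Penrith: 7+5 = 12 for Fairlea, 5 for Penrith — Fairlea by 12–5.
Fairlea vs Jarrow: 2+7+5 = 14 for Fairlea, 3 for Jarrow — Fairlea by 14–3.
Penrith vs Jarrow: 2+7 = 9 for Penrith, 8 for Jarrow — Penrith by 9–8.
Jarrow is beaten in every head-to-head and is the Condorcet loser.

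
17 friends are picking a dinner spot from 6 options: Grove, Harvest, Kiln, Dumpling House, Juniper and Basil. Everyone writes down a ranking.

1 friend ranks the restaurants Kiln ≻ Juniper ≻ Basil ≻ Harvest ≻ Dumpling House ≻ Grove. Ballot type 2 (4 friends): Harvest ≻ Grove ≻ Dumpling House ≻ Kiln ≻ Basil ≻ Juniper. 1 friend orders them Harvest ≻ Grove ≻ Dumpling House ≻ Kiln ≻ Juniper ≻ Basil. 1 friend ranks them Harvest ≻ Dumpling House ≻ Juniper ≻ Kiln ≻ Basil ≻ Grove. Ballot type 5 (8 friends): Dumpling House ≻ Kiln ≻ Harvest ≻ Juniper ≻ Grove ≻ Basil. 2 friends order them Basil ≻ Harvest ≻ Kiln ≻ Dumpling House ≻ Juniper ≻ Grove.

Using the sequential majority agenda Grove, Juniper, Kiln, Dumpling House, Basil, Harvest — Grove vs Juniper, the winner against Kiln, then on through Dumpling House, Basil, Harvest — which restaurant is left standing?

Harvest

Round 1: Grove vs Juniper — 5–12, Juniper advances.
Round 2: Juniper vs Kiln — 1–16, Kiln advances.
Round 3: Kiln vs Dumpling House — 3–14, Dumpling House advances.
Round 4: Dumpling House vs Basil — 14–3, Dumpling House advances.
Round 5: Dumpling House vs Harvest — 8–9, Harvest advances.
Harvest survives the agenda.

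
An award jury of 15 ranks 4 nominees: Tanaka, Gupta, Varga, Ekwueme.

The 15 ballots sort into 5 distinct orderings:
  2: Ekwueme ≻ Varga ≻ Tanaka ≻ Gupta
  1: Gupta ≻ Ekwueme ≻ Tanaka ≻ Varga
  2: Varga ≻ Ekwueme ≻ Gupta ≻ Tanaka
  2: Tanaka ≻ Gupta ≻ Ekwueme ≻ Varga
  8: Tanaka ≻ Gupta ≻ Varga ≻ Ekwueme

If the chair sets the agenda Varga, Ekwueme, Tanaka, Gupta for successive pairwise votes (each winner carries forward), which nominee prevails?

Tanaka

Round 1: Varga vs Ekwueme — 10–5, Varga advances.
Round 2: Varga vs Tanaka — 4–11, Tanaka advances.
Round 3: Tanaka vs Gupta — 12–3, Tanaka advances.
The agenda winner is Tanaka.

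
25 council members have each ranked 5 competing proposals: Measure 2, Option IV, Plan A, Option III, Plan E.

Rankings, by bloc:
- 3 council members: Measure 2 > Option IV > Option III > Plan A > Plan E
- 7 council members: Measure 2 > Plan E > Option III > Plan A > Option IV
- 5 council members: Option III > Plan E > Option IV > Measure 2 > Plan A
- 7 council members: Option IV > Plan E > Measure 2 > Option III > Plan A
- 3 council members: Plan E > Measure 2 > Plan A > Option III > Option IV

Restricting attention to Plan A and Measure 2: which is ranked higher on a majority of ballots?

Measure 2

No ballot ranks Plan A above Measure 2: 0.
Ballots ranking Measure 2 above Plan A: 25 − 0 = 25.
Measure 2 wins the head-to-head 25–0.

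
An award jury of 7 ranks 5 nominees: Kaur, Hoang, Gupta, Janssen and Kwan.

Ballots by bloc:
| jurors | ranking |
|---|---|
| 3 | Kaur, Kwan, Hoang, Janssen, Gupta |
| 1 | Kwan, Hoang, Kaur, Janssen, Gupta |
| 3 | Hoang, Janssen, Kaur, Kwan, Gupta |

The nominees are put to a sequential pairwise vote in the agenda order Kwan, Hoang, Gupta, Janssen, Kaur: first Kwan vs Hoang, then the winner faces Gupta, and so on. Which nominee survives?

Kaur

Round 1: Kwan vs Hoang — 4–3, Kwan advances.
Round 2: Kwan vs Gupta — 7–0, Kwan advances.
Round 3: Kwan vs Janssen — 4–3, Kwan advances.
Round 4: Kwan vs Kaur — 1–6, Kaur advances.
The agenda winner is Kaur.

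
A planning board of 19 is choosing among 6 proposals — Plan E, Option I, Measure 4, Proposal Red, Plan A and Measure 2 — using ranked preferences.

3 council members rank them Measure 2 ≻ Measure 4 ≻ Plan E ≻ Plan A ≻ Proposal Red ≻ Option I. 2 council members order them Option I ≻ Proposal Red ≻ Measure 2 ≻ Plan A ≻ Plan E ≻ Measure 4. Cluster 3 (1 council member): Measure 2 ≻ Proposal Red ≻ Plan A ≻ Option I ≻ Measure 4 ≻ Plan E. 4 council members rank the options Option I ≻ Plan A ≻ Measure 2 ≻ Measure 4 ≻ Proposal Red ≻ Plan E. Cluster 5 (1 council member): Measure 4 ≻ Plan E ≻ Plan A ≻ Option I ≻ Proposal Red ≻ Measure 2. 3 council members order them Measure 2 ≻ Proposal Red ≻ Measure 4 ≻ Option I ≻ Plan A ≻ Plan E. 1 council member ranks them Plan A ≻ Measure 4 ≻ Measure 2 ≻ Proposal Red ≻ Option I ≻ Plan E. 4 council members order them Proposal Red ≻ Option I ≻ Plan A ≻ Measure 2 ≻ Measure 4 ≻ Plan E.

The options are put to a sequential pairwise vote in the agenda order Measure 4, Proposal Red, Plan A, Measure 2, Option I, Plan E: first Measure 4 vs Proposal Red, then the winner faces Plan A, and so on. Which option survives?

Option I

Round 1: Measure 4 vs Proposal Red — 9–10, Proposal Red advances.
Round 2: Proposal Red vs Plan A — 10–9, Proposal Red advances.
Round 3: Proposal Red vs Measure 2 — 7–12, Measure 2 advances.
Round 4: Measure 2 vs Option I — 8–11, Option I advances.
Round 5: Option I vs Plan E — 15–4, Option I advances.
Option I survives the agenda.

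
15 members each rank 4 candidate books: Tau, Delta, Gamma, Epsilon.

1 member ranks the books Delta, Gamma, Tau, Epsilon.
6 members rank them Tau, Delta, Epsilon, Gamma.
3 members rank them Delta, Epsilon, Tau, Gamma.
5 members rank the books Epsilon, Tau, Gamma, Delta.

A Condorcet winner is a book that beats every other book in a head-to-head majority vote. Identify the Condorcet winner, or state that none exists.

Check each pair by majority over 15 ballots:
Tau–Delta: Tau 11–4.
Tau vs Gamma: Tau wins 14–1.
Tau vs Epsilon: Epsilon, 8–7.
Delta vs Gamma: Delta wins 10–5.
Delta vs Epsilon: Delta, 10–5.
Gamma vs Epsilon: Epsilon wins 14–1.
Every book loses at least once (Tau loses to Epsilon; Delta loses to Tau; Gamma loses to Tau; Epsilon loses to Delta). The majority relation contains the cycle Tau → Delta → Epsilon → Tau, so there is no Condorcet winner.

none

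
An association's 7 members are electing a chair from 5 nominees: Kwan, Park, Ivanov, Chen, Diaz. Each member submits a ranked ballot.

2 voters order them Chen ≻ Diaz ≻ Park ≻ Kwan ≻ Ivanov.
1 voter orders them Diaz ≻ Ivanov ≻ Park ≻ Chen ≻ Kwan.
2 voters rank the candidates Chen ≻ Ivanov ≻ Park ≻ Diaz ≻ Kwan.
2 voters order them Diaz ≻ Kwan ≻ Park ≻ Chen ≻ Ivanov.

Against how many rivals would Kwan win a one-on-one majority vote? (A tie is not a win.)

1

Kwan against each rival (7 voters):
Kwan vs Park: Kwan preferred on 2 ballots; Park wins 5–2.
Kwan–Ivanov: Kwan 4–3.
Kwan vs Chen: 2 for Kwan, 5 for Chen — Chen by 5–2.
Kwan vs Diaz: 0 to 7, Diaz.
Kwan beats Ivanov; loses to Park, Chen, Diaz — 1 pairwise win.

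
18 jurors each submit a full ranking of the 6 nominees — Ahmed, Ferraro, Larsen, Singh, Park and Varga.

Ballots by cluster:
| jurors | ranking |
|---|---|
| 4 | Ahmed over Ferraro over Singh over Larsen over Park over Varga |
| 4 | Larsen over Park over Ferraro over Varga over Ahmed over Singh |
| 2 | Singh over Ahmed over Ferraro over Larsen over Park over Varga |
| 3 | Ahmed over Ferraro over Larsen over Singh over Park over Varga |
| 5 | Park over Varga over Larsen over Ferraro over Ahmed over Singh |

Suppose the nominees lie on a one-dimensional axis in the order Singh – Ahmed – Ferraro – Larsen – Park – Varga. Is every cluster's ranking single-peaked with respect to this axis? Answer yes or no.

Axis positions: Singh=1, Ahmed=2, Ferraro=3, Larsen=4, Park=5, Varga=6.
Cluster 1 (peak Ahmed at position 2): ranking walks positions 2-3-1-4-5-6, expanding outward from the peak — single-peaked.
Cluster 2 (peak Larsen at position 4): ranking walks positions 4-5-3-6-2-1, expanding outward from the peak — single-peaked.
Cluster 3 (peak Singh at position 1): ranking walks positions 1-2-3-4-5-6, expanding outward from the peak — single-peaked.
Cluster 4 (peak Ahmed at position 2): ranking walks positions 2-3-4-1-5-6, expanding outward from the peak — single-peaked.
Cluster 5 (peak Park at position 5): ranking walks positions 5-6-4-3-2-1, expanding outward from the peak — single-peaked.
Every ranking is single-peaked on this axis.

yes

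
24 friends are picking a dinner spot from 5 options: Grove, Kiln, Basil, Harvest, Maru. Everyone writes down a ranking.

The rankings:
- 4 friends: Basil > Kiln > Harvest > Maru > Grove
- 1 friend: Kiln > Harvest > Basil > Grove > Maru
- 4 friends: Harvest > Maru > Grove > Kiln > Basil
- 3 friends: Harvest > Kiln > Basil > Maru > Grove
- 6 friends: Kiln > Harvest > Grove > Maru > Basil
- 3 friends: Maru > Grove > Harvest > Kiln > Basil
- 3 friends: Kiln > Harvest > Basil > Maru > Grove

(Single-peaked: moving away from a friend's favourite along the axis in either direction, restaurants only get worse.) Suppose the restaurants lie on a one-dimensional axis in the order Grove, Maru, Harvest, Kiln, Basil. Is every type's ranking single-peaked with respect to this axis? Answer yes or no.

no

Axis positions: Grove=1, Maru=2, Harvest=3, Kiln=4, Basil=5.
Type 1 (peak Basil at position 5): ranking walks positions 5-4-3-2-1, expanding outward from the peak — single-peaked.
Type 2: ranking walks positions 4-3-5-1-2; Grove is ranked above Maru even though Maru lies between Grove and the peak Kiln on the axis — preferences dip and rise again. Not single-peaked.
Type 3 (peak Harvest at position 3): ranking walks positions 3-2-1-4-5, expanding outward from the peak — single-peaked.
Type 4 (peak Harvest at position 3): ranking walks positions 3-4-5-2-1, expanding outward from the peak — single-peaked.
Type 5: ranking walks positions 4-3-1-2-5; Grove is ranked above Maru even though Maru lies between Grove and the peak Kiln on the axis — preferences dip and rise again. Not single-peaked.
Type 6 (peak Maru at position 2): ranking walks positions 2-1-3-4-5, expanding outward from the peak — single-peaked.
Type 7 (peak Kiln at position 4): ranking walks positions 4-3-5-2-1, expanding outward from the peak — single-peaked.
Type 2 violates single-peakedness, so the profile is not single-peaked on this axis.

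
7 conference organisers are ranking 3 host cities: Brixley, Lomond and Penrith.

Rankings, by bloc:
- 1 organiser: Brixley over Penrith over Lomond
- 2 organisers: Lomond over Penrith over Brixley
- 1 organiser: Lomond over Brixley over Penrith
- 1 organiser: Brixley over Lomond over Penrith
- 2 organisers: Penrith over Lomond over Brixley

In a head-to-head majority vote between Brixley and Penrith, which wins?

Ballots ranking Brixley above Penrith: 1 + 1 + 1 = 3.
Ballots ranking Penrith above Brixley: 7 − 3 = 4.
Penrith wins the head-to-head 4–3.

Penrith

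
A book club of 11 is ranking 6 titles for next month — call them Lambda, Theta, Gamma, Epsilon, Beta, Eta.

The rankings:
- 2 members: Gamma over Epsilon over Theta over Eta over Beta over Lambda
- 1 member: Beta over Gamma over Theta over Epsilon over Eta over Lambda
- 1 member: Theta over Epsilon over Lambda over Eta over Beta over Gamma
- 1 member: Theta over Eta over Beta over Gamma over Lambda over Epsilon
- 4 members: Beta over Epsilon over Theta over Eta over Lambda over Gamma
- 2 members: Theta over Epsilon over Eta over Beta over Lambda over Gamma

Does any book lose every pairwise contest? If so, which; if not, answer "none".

Gamma

Pairwise majorities:
Lambda vs Theta: 0 for Lambda, 11 for Theta — Theta by 11–0.
Lambda vs Gamma: Lambda is ranked higher on 1+4+2 = 7 ballots, Gamma on 4. Lambda wins 7–4.
Lambda vs Epsilon: Epsilon wins 10–1.
Lambda vs Beta: Beta, 10–1.
Lambda vs Eta: Lambda is ranked higher on 1 ballot, Eta on 10. Eta wins 10–1.
Theta vs Gamma: Theta is ranked higher on 1+1+4+2 = 8 ballots, Gamma on 3. Theta wins 8–3.
Theta vs Epsilon: Theta preferred on 1+1+1+2 = 5 ballots; Epsilon wins 6–5.
Theta vs Beta: 2+1+1+2 = 6 for Theta, 5 for Beta — Theta by 6–5.
Theta vs Eta: Theta preferred on 2+1+1+1+4+2 = 11 ballots; Theta wins 11–0.
Gamma vs Epsilon: 4 to 7, Epsilon.
Gamma–Beta: Beta 9–2.
Gamma vs Eta: 2+1 = 3 for Gamma, 8 for Eta — Eta by 8–3.
Epsilon vs Beta: Beta wins 6–5.
Epsilon vs Eta: Epsilon, 10–1.
Beta vs Eta: Eta wins 6–5.
Only Gamma has no wins; Gamma is the Condorcet loser.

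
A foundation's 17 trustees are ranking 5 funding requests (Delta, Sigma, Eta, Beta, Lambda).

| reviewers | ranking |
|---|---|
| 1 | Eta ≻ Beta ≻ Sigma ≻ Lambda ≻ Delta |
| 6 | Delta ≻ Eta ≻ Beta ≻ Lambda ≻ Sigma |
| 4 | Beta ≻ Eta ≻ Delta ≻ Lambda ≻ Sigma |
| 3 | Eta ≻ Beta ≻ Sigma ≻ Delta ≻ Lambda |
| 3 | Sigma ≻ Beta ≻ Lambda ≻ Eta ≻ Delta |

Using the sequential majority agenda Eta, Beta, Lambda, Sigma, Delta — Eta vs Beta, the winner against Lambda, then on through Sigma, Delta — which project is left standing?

Eta

Round 1: Eta vs Beta — 10–7, Eta advances.
Round 2: Eta vs Lambda — 14–3, Eta advances.
Round 3: Eta vs Sigma — 14–3, Eta advances.
Round 4: Eta vs Delta — 11–6, Eta advances.
The agenda winner is Eta.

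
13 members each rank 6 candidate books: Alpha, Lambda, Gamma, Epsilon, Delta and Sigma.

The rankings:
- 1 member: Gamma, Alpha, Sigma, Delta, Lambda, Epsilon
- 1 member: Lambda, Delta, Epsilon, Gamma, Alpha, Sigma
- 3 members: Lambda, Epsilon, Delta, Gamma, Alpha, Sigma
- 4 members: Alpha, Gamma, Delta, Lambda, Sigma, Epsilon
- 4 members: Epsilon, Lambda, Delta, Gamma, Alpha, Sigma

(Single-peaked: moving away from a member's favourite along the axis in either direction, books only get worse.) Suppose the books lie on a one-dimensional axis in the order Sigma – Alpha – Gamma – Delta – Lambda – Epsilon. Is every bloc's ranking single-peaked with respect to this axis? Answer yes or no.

Axis positions: Sigma=1, Alpha=2, Gamma=3, Delta=4, Lambda=5, Epsilon=6.
Bloc 1 (peak Gamma at position 3): ranking walks positions 3-2-1-4-5-6, expanding outward from the peak — single-peaked.
Bloc 2 (peak Lambda at position 5): ranking walks positions 5-4-6-3-2-1, expanding outward from the peak — single-peaked.
Bloc 3 (peak Lambda at position 5): ranking walks positions 5-6-4-3-2-1, expanding outward from the peak — single-peaked.
Bloc 4 (peak Alpha at position 2): ranking walks positions 2-3-4-5-1-6, expanding outward from the peak — single-peaked.
Bloc 5 (peak Epsilon at position 6): ranking walks positions 6-5-4-3-2-1, expanding outward from the peak — single-peaked.
Every ranking is single-peaked on this axis.

yes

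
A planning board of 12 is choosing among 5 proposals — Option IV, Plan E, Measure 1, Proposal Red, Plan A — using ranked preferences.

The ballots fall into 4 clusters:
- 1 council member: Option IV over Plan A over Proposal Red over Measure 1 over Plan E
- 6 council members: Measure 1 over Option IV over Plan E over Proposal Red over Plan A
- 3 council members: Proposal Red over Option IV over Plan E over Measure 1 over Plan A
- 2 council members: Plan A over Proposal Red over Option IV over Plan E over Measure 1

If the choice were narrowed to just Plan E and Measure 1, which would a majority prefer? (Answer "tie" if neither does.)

Ballots ranking Plan E above Measure 1: 3 + 2 = 5.
Ballots ranking Measure 1 above Plan E: 12 − 5 = 7.
Measure 1 wins the head-to-head 7–5.

Measure 1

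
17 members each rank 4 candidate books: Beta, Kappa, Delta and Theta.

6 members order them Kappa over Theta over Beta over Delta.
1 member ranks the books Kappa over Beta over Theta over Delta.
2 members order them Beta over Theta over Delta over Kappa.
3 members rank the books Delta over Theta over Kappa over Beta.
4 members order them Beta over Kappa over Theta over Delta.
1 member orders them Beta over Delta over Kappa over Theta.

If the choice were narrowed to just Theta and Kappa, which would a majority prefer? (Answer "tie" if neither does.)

Ballots ranking Theta above Kappa: 2 + 3 = 5.
Ballots ranking Kappa above Theta: 17 − 5 = 12.
Kappa wins the head-to-head 12–5.

Kappa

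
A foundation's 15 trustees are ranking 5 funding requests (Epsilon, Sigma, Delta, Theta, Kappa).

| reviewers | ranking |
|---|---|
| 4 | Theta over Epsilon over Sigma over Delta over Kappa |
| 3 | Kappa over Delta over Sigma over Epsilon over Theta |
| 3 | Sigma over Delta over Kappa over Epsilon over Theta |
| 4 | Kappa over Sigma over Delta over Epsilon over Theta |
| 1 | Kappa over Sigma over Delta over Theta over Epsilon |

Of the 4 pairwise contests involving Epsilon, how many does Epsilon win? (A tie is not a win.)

1

Epsilon against each rival (15 reviewers):
Epsilon vs Sigma: 4 to 11, Sigma.
Epsilon vs Delta: Epsilon preferred on 4 ballots; Delta wins 11–4.
Epsilon vs Theta: 10 to 5, Epsilon.
Epsilon–Kappa: Kappa 11–4.
Epsilon beats Theta; loses to Sigma, Delta, Kappa — 1 pairwise win.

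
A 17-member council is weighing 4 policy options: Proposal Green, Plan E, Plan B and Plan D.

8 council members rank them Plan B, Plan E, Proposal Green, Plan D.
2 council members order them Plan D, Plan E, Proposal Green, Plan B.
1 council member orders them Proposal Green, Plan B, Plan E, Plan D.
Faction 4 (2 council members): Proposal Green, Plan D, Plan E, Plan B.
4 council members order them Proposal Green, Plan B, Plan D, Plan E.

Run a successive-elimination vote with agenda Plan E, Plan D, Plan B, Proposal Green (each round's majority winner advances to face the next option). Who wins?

Round 1: Plan E vs Plan D — 9–8, Plan E advances.
Round 2: Plan E vs Plan B — 4–13, Plan B advances.
Round 3: Plan B vs Proposal Green — 8–9, Proposal Green advances.
Proposal Green survives the agenda.

Proposal Green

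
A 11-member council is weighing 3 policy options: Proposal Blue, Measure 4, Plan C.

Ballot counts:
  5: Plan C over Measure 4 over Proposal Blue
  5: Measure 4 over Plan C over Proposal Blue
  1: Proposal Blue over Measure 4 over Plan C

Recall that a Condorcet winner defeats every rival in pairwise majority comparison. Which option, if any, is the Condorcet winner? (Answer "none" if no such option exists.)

Measure 4

Pairwise majorities:
Proposal Blue vs Measure 4: Proposal Blue preferred on 1 ballot; Measure 4 wins 10–1.
Proposal Blue vs Plan C: Plan C, 10–1.
Measure 4 vs Plan C: Measure 4 preferred on 5+1 = 6 ballots; Measure 4 wins 6–5.
Only Measure 4 has no losses; Measure 4 is the Condorcet winner.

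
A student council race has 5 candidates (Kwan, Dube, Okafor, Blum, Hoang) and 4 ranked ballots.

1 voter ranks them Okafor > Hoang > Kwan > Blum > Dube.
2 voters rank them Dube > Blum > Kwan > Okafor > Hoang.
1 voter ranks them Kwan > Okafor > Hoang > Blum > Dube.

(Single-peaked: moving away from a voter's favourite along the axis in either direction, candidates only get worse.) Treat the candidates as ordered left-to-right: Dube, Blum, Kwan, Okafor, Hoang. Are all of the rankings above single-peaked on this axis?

yes

Axis positions: Dube=1, Blum=2, Kwan=3, Okafor=4, Hoang=5.
Faction 1 (peak Okafor at position 4): ranking walks positions 4-5-3-2-1, expanding outward from the peak — single-peaked.
Faction 2 (peak Dube at position 1): ranking walks positions 1-2-3-4-5, expanding outward from the peak — single-peaked.
Faction 3 (peak Kwan at position 3): ranking walks positions 3-4-5-2-1, expanding outward from the peak — single-peaked.
Every ranking is single-peaked on this axis.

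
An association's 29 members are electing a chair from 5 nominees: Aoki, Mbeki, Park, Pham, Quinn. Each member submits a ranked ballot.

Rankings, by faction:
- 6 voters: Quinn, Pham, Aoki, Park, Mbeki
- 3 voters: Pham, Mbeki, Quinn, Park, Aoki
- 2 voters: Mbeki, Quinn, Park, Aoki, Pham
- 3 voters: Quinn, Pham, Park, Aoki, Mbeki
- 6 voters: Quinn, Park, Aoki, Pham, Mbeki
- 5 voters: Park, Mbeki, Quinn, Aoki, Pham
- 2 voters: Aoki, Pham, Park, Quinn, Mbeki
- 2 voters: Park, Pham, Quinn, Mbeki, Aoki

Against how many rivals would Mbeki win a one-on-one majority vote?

0

Mbeki against each rival (29 voters):
Mbeki vs Aoki: Aoki wins 17–12.
Mbeki vs Park: Mbeki preferred on 3+2 = 5 ballots; Park wins 24–5.
Mbeki–Pham: Pham 22–7.
Mbeki vs Quinn: 3+2+5 = 10 for Mbeki, 19 for Quinn — Quinn by 19–10.
Mbeki beats no one; loses to Aoki, Park, Pham, Quinn — 0 pairwise wins.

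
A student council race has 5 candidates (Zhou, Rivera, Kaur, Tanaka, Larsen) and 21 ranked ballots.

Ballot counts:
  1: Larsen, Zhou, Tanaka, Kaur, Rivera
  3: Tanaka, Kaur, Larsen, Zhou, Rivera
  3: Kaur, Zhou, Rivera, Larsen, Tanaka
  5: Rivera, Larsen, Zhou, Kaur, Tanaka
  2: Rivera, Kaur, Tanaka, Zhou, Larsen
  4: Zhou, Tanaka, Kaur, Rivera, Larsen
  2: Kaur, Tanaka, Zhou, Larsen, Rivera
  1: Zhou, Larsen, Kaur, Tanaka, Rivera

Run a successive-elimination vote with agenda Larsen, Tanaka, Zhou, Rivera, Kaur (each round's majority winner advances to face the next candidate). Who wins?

Zhou

Round 1: Larsen vs Tanaka — 10–11, Tanaka advances.
Round 2: Tanaka vs Zhou — 7–14, Zhou advances.
Round 3: Zhou vs Rivera — 14–7, Zhou advances.
Round 4: Zhou vs Kaur — 11–10, Zhou advances.
The agenda winner is Zhou.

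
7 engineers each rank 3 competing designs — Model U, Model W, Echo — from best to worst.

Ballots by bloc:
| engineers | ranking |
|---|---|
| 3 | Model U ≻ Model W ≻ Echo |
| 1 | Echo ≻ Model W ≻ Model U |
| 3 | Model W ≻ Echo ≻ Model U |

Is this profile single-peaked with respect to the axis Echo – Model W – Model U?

yes

Axis positions: Echo=1, Model W=2, Model U=3.
Bloc 1 (peak Model U at position 3): ranking walks positions 3-2-1, expanding outward from the peak — single-peaked.
Bloc 2 (peak Echo at position 1): ranking walks positions 1-2-3, expanding outward from the peak — single-peaked.
Bloc 3 (peak Model W at position 2): ranking walks positions 2-1-3, expanding outward from the peak — single-peaked.
Every ranking is single-peaked on this axis.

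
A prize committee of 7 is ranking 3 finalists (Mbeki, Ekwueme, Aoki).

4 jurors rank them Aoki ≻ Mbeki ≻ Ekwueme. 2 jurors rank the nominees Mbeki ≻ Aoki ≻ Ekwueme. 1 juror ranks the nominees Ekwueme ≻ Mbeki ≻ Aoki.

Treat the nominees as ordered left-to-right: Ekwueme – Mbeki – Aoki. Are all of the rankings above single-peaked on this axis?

yes

Axis positions: Ekwueme=1, Mbeki=2, Aoki=3.
Group 1 (peak Aoki at position 3): ranking walks positions 3-2-1, expanding outward from the peak — single-peaked.
Group 2 (peak Mbeki at position 2): ranking walks positions 2-3-1, expanding outward from the peak — single-peaked.
Group 3 (peak Ekwueme at position 1): ranking walks positions 1-2-3, expanding outward from the peak — single-peaked.
Every ranking is single-peaked on this axis.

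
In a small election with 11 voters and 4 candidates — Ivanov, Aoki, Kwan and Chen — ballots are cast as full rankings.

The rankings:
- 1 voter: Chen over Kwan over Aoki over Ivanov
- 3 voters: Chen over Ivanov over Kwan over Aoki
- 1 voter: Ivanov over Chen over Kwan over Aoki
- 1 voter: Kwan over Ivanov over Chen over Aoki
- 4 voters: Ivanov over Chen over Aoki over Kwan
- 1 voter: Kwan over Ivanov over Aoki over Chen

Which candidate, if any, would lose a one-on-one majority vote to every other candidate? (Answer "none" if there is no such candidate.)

Head-to-head results (11 voters):
Ivanov vs Aoki: Ivanov preferred on 3+1+1+4+1 = 10 ballots; Ivanov wins 10–1.
Ivanov vs Kwan: Ivanov preferred on 3+1+4 = 8 ballots; Ivanov wins 8–3.
Ivanov vs Chen: 1+1+4+1 = 7 for Ivanov, 4 for Chen — Ivanov by 7–4.
Aoki vs Kwan: Aoki preferred on 4 ballots; Kwan wins 7–4.
Aoki vs Chen: Aoki is ranked higher on 1 ballot, Chen on 10. Chen wins 10–1.
Kwan vs Chen: Chen, 9–2.
Aoki is beaten in every head-to-head and is the Condorcet loser.

Aoki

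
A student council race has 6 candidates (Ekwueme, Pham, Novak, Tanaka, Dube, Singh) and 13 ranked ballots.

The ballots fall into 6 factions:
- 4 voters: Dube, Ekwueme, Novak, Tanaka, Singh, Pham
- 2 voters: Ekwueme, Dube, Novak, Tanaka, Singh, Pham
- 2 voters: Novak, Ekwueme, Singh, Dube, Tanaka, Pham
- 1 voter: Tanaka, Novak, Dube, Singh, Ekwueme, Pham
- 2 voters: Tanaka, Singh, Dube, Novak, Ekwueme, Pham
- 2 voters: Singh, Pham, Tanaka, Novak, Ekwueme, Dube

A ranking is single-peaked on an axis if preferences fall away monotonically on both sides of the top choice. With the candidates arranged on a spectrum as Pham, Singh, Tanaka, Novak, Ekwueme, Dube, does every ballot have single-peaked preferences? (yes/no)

Axis positions: Pham=1, Singh=2, Tanaka=3, Novak=4, Ekwueme=5, Dube=6.
Faction 1 (peak Dube at position 6): ranking walks positions 6-5-4-3-2-1, expanding outward from the peak — single-peaked.
Faction 2 (peak Ekwueme at position 5): ranking walks positions 5-6-4-3-2-1, expanding outward from the peak — single-peaked.
Faction 3: ranking walks positions 4-5-2-6-3-1; Singh is ranked above Tanaka even though Tanaka lies between Singh and the peak Novak on the axis — preferences dip and rise again. Not single-peaked.
Faction 4: ranking walks positions 3-4-6-2-5-1; Dube is ranked above Ekwueme even though Ekwueme lies between Dube and the peak Tanaka on the axis — preferences dip and rise again. Not single-peaked.
Faction 5: ranking walks positions 3-2-6-4-5-1; Dube is ranked above Novak even though Novak lies between Dube and the peak Tanaka on the axis — preferences dip and rise again. Not single-peaked.
Faction 6 (peak Singh at position 2): ranking walks positions 2-1-3-4-5-6, expanding outward from the peak — single-peaked.
Faction 3 violates single-peakedness, so the profile is not single-peaked on this axis.

no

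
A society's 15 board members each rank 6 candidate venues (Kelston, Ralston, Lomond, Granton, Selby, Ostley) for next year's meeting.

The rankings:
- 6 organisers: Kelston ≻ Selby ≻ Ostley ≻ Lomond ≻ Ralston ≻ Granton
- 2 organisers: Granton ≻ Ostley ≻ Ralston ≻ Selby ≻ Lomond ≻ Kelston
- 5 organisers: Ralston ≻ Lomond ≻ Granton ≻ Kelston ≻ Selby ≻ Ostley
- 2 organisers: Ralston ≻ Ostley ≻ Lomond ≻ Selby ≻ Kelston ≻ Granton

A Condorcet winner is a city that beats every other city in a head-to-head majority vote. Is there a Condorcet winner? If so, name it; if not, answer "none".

none

Head-to-head results (15 organisers):
Kelston vs Ralston: Ralston wins 9–6.
Kelston vs Lomond: Lomond, 9–6.
Kelston vs Granton: Kelston wins 8–7.
Kelston–Selby: Kelston 11–4.
Kelston vs Ostley: Kelston, 11–4.
Ralston vs Lomond: Ralston, 9–6.
Ralston vs Granton: Ralston, 13–2.
Ralston vs Selby: Ralston, 9–6.
Ralston–Ostley: Ostley 8–7.
Lomond–Granton: Lomond 13–2.
Lomond vs Selby: Selby wins 8–7.
Lomond vs Ostley: Ostley, 10–5.
Granton vs Selby: Selby wins 8–7.
Granton vs Ostley: Ostley, 8–7.
Selby vs Ostley: Selby, 11–4.
Each city drops at least one matchup (Kelston loses to Ralston; Ralston loses to Ostley; Lomond loses to Ralston; Granton loses to Kelston; Selby loses to Kelston; Ostley loses to Kelston); the cycle Kelston → Selby → Lomond → Kelston rules out a Condorcet winner.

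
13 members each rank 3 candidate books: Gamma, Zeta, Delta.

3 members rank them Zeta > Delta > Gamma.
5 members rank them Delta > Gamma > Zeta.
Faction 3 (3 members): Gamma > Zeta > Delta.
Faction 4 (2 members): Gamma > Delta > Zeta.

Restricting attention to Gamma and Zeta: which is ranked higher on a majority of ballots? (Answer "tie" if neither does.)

Ballots ranking Gamma above Zeta: 5 + 3 + 2 = 10.
Ballots ranking Zeta above Gamma: 13 − 10 = 3.
Gamma wins the head-to-head 10–3.

Gamma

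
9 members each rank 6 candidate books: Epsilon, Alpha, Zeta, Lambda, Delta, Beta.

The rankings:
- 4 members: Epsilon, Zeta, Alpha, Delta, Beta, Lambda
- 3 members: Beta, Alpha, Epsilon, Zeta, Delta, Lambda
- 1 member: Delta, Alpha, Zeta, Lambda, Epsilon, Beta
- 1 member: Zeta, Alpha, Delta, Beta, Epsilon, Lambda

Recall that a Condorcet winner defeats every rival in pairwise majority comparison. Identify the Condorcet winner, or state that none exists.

none

Pairwise majorities:
Epsilon vs Alpha: Alpha, 5–4.
Epsilon vs Zeta: Epsilon wins 7–2.
Epsilon vs Lambda: Epsilon wins 8–1.
Epsilon vs Delta: Epsilon, 7–2.
Epsilon vs Beta: Epsilon wins 5–4.
Alpha vs Zeta: Zeta, 5–4.
Alpha vs Lambda: Alpha wins 9–0.
Alpha vs Delta: Alpha wins 8–1.
Alpha–Beta: Alpha 6–3.
Zeta–Lambda: Zeta 9–0.
Zeta–Delta: Zeta 8–1.
Zeta–Beta: Zeta 6–3.
Lambda–Delta: Delta 9–0.
Lambda vs Beta: Beta wins 8–1.
Delta vs Beta: Delta, 6–3.
Each book drops at least one matchup (Epsilon loses to Alpha; Alpha loses to Zeta; Zeta loses to Epsilon; Lambda loses to Epsilon; Delta loses to Epsilon; Beta loses to Epsilon); the cycle Epsilon > Zeta > Alpha > Epsilon rules out a Condorcet winner.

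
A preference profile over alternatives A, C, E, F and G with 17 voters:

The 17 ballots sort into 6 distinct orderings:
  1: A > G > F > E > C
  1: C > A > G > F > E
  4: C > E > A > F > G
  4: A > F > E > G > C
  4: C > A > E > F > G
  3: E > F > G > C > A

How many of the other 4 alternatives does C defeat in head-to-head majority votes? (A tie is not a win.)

C against each rival (17 voters):
C vs A: C preferred on 1+4+4+3 = 12 ballots; C wins 12–5.
C vs E: C wins 9–8.
C vs F: C is ranked higher on 1+4+4 = 9 ballots, F on 8. C wins 9–8.
C–G: C 9–8.
C beats A, E, F, G — 4 pairwise wins.

4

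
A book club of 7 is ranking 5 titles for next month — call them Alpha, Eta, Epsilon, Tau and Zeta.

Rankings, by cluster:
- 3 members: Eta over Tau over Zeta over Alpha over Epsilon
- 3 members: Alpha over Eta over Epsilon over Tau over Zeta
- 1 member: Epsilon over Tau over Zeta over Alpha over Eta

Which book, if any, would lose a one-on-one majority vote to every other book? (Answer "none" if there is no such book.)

none

Pairwise majorities:
Alpha–Eta: Alpha 4–3.
Alpha–Epsilon: Alpha 6–1.
Alpha vs Tau: Alpha is ranked higher on 3 ballots, Tau on 4. Tau wins 4–3.
Alpha vs Zeta: Alpha preferred on 3 ballots; Zeta wins 4–3.
Eta vs Epsilon: 6 to 1, Eta.
Eta vs Tau: Eta wins 6–1.
Eta vs Zeta: Eta preferred on 3+3 = 6 ballots; Eta wins 6–1.
Epsilon vs Tau: 4 to 3, Epsilon.
Epsilon vs Zeta: Epsilon is ranked higher on 3+1 = 4 ballots, Zeta on 3. Epsilon wins 4–3.
Tau vs Zeta: Tau wins 7–0.
Every book wins at least one matchup (Alpha beats Eta; Eta beats Epsilon; Epsilon beats Tau; Tau beats Alpha; Zeta beats Alpha), so there is no Condorcet loser.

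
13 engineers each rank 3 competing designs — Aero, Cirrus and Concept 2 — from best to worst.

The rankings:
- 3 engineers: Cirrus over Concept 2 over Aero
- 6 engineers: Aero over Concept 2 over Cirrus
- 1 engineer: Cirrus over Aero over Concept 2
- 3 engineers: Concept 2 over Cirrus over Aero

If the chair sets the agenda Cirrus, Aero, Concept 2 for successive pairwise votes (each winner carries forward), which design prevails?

Round 1: Cirrus vs Aero — 7–6, Cirrus advances.
Round 2: Cirrus vs Concept 2 — 4–9, Concept 2 advances.
The agenda winner is Concept 2.

Concept 2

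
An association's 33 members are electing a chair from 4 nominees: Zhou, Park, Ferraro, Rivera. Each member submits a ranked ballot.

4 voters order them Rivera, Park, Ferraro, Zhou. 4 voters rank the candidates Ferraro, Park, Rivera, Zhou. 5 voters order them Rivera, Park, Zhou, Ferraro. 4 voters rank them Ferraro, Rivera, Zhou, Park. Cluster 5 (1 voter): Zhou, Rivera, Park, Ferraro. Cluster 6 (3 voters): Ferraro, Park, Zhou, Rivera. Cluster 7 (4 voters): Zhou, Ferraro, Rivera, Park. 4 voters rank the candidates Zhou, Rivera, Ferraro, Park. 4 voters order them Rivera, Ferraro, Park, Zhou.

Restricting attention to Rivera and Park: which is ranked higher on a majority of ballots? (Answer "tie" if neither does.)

Rivera

Ballots ranking Rivera above Park: 4 + 5 + 4 + 1 + 4 + 4 + 4 = 26.
Ballots ranking Park above Rivera: 33 − 26 = 7.
Rivera wins the head-to-head 26–7.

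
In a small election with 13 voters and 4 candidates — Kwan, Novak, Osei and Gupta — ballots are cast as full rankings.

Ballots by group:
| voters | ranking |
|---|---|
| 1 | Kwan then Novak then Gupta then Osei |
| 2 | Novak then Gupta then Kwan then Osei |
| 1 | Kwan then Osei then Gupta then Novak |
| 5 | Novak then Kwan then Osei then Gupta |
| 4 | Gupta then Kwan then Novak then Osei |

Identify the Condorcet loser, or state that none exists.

Pairwise majorities:
Kwan vs Novak: 6 to 7, Novak.
Kwan vs Osei: Kwan preferred on 1+2+1+5+4 = 13 ballots; Kwan wins 13–0.
Kwan–Gupta: Kwan 7–6.
Novak–Osei: Novak 12–1.
Novak vs Gupta: 1+2+5 = 8 for Novak, 5 for Gupta — Novak by 8–5.
Osei vs Gupta: Osei preferred on 1+5 = 6 ballots; Gupta wins 7–6.
Only Osei has no wins; Osei is the Condorcet loser.

Osei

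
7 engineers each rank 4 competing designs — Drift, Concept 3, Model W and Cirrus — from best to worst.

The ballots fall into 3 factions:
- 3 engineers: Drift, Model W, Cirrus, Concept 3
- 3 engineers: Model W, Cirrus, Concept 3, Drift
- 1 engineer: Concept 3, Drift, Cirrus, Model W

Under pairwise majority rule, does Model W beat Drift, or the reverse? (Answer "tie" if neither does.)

Ballots ranking Model W above Drift: 3.
Ballots ranking Drift above Model W: 7 − 3 = 4.
Drift wins the head-to-head 4–3.

Drift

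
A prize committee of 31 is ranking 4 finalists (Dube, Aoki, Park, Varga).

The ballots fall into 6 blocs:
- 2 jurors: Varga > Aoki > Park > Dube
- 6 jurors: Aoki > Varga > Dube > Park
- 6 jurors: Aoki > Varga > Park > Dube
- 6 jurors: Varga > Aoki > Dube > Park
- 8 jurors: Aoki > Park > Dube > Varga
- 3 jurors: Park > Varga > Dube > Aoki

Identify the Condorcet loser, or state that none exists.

Pairwise majorities:
Dube vs Aoki: Aoki, 28–3.
Dube vs Park: Dube preferred on 6+6 = 12 ballots; Park wins 19–12.
Dube vs Varga: Varga wins 23–8.
Aoki vs Park: Aoki, 28–3.
Aoki vs Varga: Aoki, 20–11.
Park–Varga: Varga 20–11.
Only Dube has no wins; Dube is the Condorcet loser.

Dube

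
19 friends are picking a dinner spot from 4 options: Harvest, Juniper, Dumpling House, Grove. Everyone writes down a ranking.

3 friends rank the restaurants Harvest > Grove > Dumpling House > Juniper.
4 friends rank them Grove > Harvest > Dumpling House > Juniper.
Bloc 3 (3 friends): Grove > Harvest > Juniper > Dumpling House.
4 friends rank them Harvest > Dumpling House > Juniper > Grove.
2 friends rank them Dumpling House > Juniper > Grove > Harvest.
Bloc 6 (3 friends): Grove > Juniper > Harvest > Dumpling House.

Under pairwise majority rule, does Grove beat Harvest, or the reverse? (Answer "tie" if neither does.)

Grove

Ballots ranking Grove above Harvest: 4 + 3 + 2 + 3 = 12.
Ballots ranking Harvest above Grove: 19 − 12 = 7.
Grove wins the head-to-head 12–7.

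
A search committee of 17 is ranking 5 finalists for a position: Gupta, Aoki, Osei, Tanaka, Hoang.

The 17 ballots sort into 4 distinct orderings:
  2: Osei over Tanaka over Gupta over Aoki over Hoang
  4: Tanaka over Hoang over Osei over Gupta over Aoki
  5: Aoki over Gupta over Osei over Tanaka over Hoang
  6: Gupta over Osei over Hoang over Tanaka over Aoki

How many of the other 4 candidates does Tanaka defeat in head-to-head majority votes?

Tanaka against each rival (17 committee members):
Tanaka vs Gupta: 2+4 = 6 for Tanaka, 11 for Gupta — Gupta by 11–6.
Tanaka vs Aoki: Tanaka is ranked higher on 2+4+6 = 12 ballots, Aoki on 5. Tanaka wins 12–5.
Tanaka–Osei: Osei 13–4.
Tanaka vs Hoang: 2+4+5 = 11 for Tanaka, 6 for Hoang — Tanaka by 11–6.
Tanaka beats Aoki, Hoang; loses to Gupta, Osei — 2 pairwise wins.

2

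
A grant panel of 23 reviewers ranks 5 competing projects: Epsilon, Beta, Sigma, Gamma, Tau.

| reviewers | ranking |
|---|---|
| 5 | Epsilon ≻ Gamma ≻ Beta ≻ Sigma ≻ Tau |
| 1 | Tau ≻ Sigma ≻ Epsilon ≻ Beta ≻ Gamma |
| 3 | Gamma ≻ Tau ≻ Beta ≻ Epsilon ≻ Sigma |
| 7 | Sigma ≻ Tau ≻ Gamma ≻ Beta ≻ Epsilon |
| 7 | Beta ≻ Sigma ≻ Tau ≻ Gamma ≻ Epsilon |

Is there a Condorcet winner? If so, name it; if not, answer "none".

none

Check each pair by majority over 23 ballots:
Epsilon–Beta: Beta 17–6.
Epsilon vs Sigma: Sigma, 15–8.
Epsilon vs Gamma: Gamma, 17–6.
Epsilon vs Tau: Tau, 18–5.
Beta vs Sigma: Beta wins 15–8.
Beta vs Gamma: Gamma wins 15–8.
Beta vs Tau: Beta wins 12–11.
Sigma vs Gamma: Sigma, 15–8.
Sigma–Tau: Sigma 19–4.
Gamma–Tau: Tau 15–8.
No project is unbeaten: Epsilon loses to Beta; Beta loses to Gamma; Sigma loses to Beta; Gamma loses to Sigma; Tau loses to Beta. In particular Beta beats Sigma beats Gamma beats Beta is a majority cycle — no Condorcet winner exists.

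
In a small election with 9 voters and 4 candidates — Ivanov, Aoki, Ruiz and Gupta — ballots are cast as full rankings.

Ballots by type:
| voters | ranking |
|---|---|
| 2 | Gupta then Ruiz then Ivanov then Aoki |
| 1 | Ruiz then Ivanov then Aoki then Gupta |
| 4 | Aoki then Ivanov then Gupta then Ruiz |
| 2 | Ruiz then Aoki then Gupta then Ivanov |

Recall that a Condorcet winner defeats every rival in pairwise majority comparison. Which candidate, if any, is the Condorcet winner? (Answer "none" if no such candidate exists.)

none

Check each pair by majority over 9 ballots:
Ivanov vs Aoki: Aoki wins 6–3.
Ivanov vs Ruiz: Ruiz, 5–4.
Ivanov–Gupta: Ivanov 5–4.
Aoki–Ruiz: Ruiz 5–4.
Aoki vs Gupta: Aoki, 7–2.
Ruiz vs Gupta: Gupta, 6–3.
Every candidate loses at least once (Ivanov loses to Aoki; Aoki loses to Ruiz; Ruiz loses to Gupta; Gupta loses to Ivanov). The majority relation contains the cycle Ivanov > Gupta > Ruiz > Ivanov, so there is no Condorcet winner.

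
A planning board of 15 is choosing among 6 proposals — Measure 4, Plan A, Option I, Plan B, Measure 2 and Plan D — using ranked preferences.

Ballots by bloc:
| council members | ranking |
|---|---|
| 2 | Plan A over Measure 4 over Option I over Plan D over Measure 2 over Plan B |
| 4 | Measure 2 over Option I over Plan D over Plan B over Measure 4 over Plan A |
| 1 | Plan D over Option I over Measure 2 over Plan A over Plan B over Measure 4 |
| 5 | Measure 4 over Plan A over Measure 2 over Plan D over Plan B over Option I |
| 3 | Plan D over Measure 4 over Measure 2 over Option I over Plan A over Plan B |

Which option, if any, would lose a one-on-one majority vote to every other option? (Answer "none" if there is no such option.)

Plan B

Head-to-head results (15 council members):
Measure 4 vs Plan A: 4+5+3 = 12 for Measure 4, 3 for Plan A — Measure 4 by 12–3.
Measure 4 vs Option I: Measure 4 is ranked higher on 2+5+3 = 10 ballots, Option I on 5. Measure 4 wins 10–5.
Measure 4 vs Plan B: Measure 4 wins 10–5.
Measure 4 vs Measure 2: Measure 4 is ranked higher on 2+5+3 = 10 ballots, Measure 2 on 5. Measure 4 wins 10–5.
Measure 4 vs Plan D: 2+5 = 7 for Measure 4, 8 for Plan D — Plan D by 8–7.
Plan A vs Option I: 2+5 = 7 for Plan A, 8 for Option I — Option I by 8–7.
Plan A vs Plan B: 11 to 4, Plan A.
Plan A vs Measure 2: Measure 2, 8–7.
Plan A vs Plan D: Plan D, 8–7.
Option I vs Plan B: Option I, 10–5.
Option I vs Measure 2: Option I preferred on 2+1 = 3 ballots; Measure 2 wins 12–3.
Option I–Plan D: Plan D 9–6.
Plan B vs Measure 2: Measure 2 wins 15–0.
Plan B vs Plan D: Plan D wins 15–0.
Measure 2 vs Plan D: Measure 2 is ranked higher on 4+5 = 9 ballots, Plan D on 6. Measure 2 wins 9–6.
Plan B is beaten in every head-to-head and is the Condorcet loser.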